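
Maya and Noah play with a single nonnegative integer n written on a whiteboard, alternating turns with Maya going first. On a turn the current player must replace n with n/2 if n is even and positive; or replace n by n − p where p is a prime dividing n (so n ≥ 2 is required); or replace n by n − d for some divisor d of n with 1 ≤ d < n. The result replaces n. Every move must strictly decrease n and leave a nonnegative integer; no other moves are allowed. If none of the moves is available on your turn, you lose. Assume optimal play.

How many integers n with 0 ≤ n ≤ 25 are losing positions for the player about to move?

6

Build the W/L table. Terminal = L. A non-terminal position is W if it has a move to some L; otherwise it is L.
n=0: no move → L
n=1: no move → L
n=2: reaches L-position 0 → W
n=3: reaches L-position 0 → W
n=4: only reaches 2(W), 3(W), all W → L
n=5: reaches L-position 0 → W
n=6: reaches L-position 4 → W
n=7: reaches L-position 0 → W
n=8: reaches L-position 4 → W
n=9: only reaches 6(W), 8(W), all W → L
n=10: reaches L-position 9 → W
n=11: reaches L-position 0 → W
n=12: reaches L-position 9 → W
n=13: reaches L-position 0 → W
n=14: only reaches 7(W), 12(W), 13(W), all W → L
n=15: reaches L-position 14 → W
n=16: reaches L-position 14 → W
n=17: reaches L-position 0 → W
n=18: reaches L-position 9 → W
n=19: reaches L-position 0 → W
n=20: only reaches 10(W), 15(W), 16(W), 18(W), 19(W), all W → L
n=21: reaches L-position 14 → W
n=22: reaches L-position 20 → W
n=23: reaches L-position 0 → W
n=24: reaches L-position 20 → W
n=25: reaches L-position 20 → W
L entries with 0 ≤ n ≤ 25: n = 0, 1, 4, 9, 14, 20; that makes 6.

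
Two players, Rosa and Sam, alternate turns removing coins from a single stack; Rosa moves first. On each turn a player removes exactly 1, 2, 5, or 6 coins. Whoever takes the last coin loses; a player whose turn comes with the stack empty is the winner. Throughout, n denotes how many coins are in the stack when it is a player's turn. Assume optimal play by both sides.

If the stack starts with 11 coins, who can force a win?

Label each position W (a win for the player to move) or L (a loss). A position with no legal move is W; any other position is W exactly when some move reaches an L, and L when every move reaches a W.
n=0: no move; the opponent has just taken the last coin and therefore loses → W
n=1: only reaches 0(W), which is W → L
n=2: reaches L-position 1 → W
n=3: reaches L-position 1 → W
n=4: only reaches 3(W), 2(W), all W → L
n=5: reaches L-position 4 → W
n=6: reaches L-position 4 → W
n=7: reaches L-position 1 → W
n=8: only reaches 7(W), 6(W), 3(W), 2(W), all W → L
n=9: reaches L-position 8 → W
n=10: reaches L-position 8 → W
n=11: only reaches 10(W), 9(W), 6(W), 5(W), all W → L
The starting position 11 is L: whatever Rosa does, the opponent receives a W position.

Sam wins.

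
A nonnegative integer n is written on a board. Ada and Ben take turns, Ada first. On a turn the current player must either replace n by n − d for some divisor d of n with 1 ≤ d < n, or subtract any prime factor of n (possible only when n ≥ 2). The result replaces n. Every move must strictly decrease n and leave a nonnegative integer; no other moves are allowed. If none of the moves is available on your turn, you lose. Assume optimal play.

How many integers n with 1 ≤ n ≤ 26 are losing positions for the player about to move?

Use the standard recursion: the mover loses at a terminal position; elsewhere, the mover wins exactly when some move hands the opponent an L position.
n=0: no move → L
n=1: no move → L
n=2: W (go to 0, an L position)
n=3: W (go to 0, an L position)
n=4: L (options 2(W), 3(W) are all W)
n=5: W (go to 0, an L position)
n=6: W (go to 4, an L position)
n=7: W (go to 0, an L position)
n=8: W (go to 4, an L position)
n=9: L (options 6(W), 8(W) are all W)
n=10: W (go to 9, an L position)
n=11: W (go to 0, an L position)
n=12: W (go to 9, an L position)
n=13: W (go to 0, an L position)
n=14: L (options 7(W), 12(W), 13(W) are all W)
n=15: W (go to 14, an L position)
n=16: W (go to 14, an L position)
n=17: W (go to 0, an L position)
n=18: W (go to 9, an L position)
n=19: W (go to 0, an L position)
n=20: L (options 10(W), 15(W), 16(W), 18(W), 19(W) are all W)
n=21: W (go to 14, an L position)
n=22: W (go to 20, an L position)
n=23: W (go to 0, an L position)
n=24: W (go to 20, an L position)
n=25: W (go to 20, an L position)
n=26: L (options 13(W), 24(W), 25(W) are all W)
L entries with 1 ≤ n ≤ 26 (n=0 is outside the asked range and is not counted): n = 1, 4, 9, 14, 20, 26; that makes 6.

6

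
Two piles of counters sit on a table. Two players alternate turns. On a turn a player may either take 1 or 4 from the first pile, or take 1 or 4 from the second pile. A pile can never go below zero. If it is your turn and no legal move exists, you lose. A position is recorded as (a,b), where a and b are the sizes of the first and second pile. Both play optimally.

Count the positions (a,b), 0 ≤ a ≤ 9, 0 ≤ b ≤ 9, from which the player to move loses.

Classify positions by backward induction: terminal positions (no move available) are L. From any other position, the mover wins iff some move reaches an L.
Every move lowers a or b (never raises either), so fill the grid row by row in increasing a, and left to right within a row: each cell's successors are then already labelled.
      b=0  b=1  b=2  b=3  b=4  b=5  b=6  b=7  b=8  b=9
a=0:    L    W    L    W    W    L    W    L    W    W
a=1:    W    L    W    L    W    W    L    W    L    W
a=2:    L    W    L    W    W    L    W    L    W    W
a=3:    W    L    W    L    W    W    L    W    L    W
a=4:    W    W    W    W    L    W    W    W    W    L
a=5:    L    W    L    W    W    L    W    L    W    W
a=6:    W    L    W    L    W    W    L    W    L    W
a=7:    L    W    L    W    W    L    W    L    W    W
a=8:    W    L    W    L    W    W    L    W    L    W
a=9:    W    W    W    W    L    W    W    W    W    L
Cells with no legal move (terminal, hence L): (0,0).
The remaining L cells, each justified by listing all of its moves:
(0,2): →(0,1)(W) only, which is W, so L
(0,5): →(0,4)(W), (0,1)(W) — all W, so L
(0,7): →(0,6)(W), (0,3)(W) — all W, so L
(1,1): →(0,1)(W), (1,0)(W) — all W, so L
(1,3): →(0,3)(W), (1,2)(W) — all W, so L
(1,6): →(0,6)(W), (1,5)(W), (1,2)(W) — all W, so L
(1,8): →(0,8)(W), (1,7)(W), (1,4)(W) — all W, so L
(2,0): →(1,0)(W) only, which is W, so L
(2,2): →(1,2)(W), (2,1)(W) — all W, so L
(2,5): →(1,5)(W), (2,4)(W), (2,1)(W) — all W, so L
(2,7): →(1,7)(W), (2,6)(W), (2,3)(W) — all W, so L
(3,1): →(2,1)(W), (3,0)(W) — all W, so L
(3,3): →(2,3)(W), (3,2)(W) — all W, so L
(3,6): →(2,6)(W), (3,5)(W), (3,2)(W) — all W, so L
(3,8): →(2,8)(W), (3,7)(W), (3,4)(W) — all W, so L
(4,4): →(3,4)(W), (0,4)(W), (4,3)(W), (4,0)(W) — all W, so L
(4,9): →(3,9)(W), (0,9)(W), (4,8)(W), (4,5)(W) — all W, so L
(5,0): →(4,0)(W), (1,0)(W) — all W, so L
(5,2): →(4,2)(W), (1,2)(W), (5,1)(W) — all W, so L
(5,5): →(4,5)(W), (1,5)(W), (5,4)(W), (5,1)(W) — all W, so L
(5,7): →(4,7)(W), (1,7)(W), (5,6)(W), (5,3)(W) — all W, so L
(6,1): →(5,1)(W), (2,1)(W), (6,0)(W) — all W, so L
(6,3): →(5,3)(W), (2,3)(W), (6,2)(W) — all W, so L
(6,6): →(5,6)(W), (2,6)(W), (6,5)(W), (6,2)(W) — all W, so L
(6,8): →(5,8)(W), (2,8)(W), (6,7)(W), (6,4)(W) — all W, so L
(7,0): →(6,0)(W), (3,0)(W) — all W, so L
(7,2): →(6,2)(W), (3,2)(W), (7,1)(W) — all W, so L
(7,5): →(6,5)(W), (3,5)(W), (7,4)(W), (7,1)(W) — all W, so L
(7,7): →(6,7)(W), (3,7)(W), (7,6)(W), (7,3)(W) — all W, so L
(8,1): →(7,1)(W), (4,1)(W), (8,0)(W) — all W, so L
(8,3): →(7,3)(W), (4,3)(W), (8,2)(W) — all W, so L
(8,6): →(7,6)(W), (4,6)(W), (8,5)(W), (8,2)(W) — all W, so L
(8,8): →(7,8)(W), (4,8)(W), (8,7)(W), (8,4)(W) — all W, so L
(9,4): →(8,4)(W), (5,4)(W), (9,3)(W), (9,0)(W) — all W, so L
(9,9): →(8,9)(W), (5,9)(W), (9,8)(W), (9,5)(W) — all W, so L
Every other cell has at least one move into one of the L cells above, so it is W.
L cells per row: a=0: 4, a=1: 4, a=2: 4, a=3: 4, a=4: 2, a=5: 4, a=6: 4, a=7: 4, a=8: 4, a=9: 2; total 36.

36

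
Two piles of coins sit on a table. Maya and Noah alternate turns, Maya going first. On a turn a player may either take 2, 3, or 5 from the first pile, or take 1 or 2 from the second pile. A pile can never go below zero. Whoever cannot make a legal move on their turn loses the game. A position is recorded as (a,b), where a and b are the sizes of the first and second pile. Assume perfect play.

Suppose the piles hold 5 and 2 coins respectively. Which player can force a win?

Compute win/loss labels from the base case upward. A position with no move is L. Any other position is W if it can reach an L in one move, else L.
No move ever increases a pile, so every position that can arise here has a ≤ 5 and b ≤ 2; it is enough to label the cells with 0 ≤ a ≤ 5 and 0 ≤ b ≤ 2.
Every move lowers a or b (never raises either), so fill the grid row by row in increasing a, and left to right within a row: each cell's successors are then already labelled.
      b=0  b=1  b=2
a=0:    L    W    W
a=1:    L    W    W
a=2:    W    L    W
a=3:    W    L    W
a=4:    W    W    L
a=5:    W    W    L
Cells with no legal move (terminal, hence L): (0,0), (1,0).
The remaining L cells, each justified by listing all of its moves:
(2,1): only reaches (0,1)(W), (2,0)(W), all W → L
(3,1): only reaches (1,1)(W), (0,1)(W), (3,0)(W), all W → L
(4,2): only reaches (2,2)(W), (1,2)(W), (4,1)(W), (4,0)(W), all W → L
(5,2): only reaches (3,2)(W), (2,2)(W), (0,2)(W), (5,1)(W), (5,0)(W), all W → L
Every other cell has at least one move into one of the L cells above, so it is W.
Every move from (5,2) reaches a W position, so the mover loses.

Noah wins.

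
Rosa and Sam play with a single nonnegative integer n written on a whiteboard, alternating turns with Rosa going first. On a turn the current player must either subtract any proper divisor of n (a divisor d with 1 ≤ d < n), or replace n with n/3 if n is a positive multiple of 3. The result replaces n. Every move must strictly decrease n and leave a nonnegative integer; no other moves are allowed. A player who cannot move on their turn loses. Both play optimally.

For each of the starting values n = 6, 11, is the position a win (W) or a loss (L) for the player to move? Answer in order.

Label each position W (a win for the player to move) or L (a loss). A position with no legal move is L; any other position is W exactly when some move reaches an L, and L when every move reaches a W.
n=0: no move → L
n=1: no move → L
n=2: can move to 1, which is L ⇒ W
n=3: can move to 1, which is L ⇒ W
n=4: moves to 2(W), 3(W); every one is W ⇒ L
n=5: can move to 4, which is L ⇒ W
n=6: can move to 4, which is L ⇒ W
n=7: the only move is to 6(W), a W ⇒ L
n=8: can move to 4, which is L ⇒ W
n=9: moves to 3(W), 6(W), 8(W); every one is W ⇒ L
n=10: can move to 9, which is L ⇒ W
n=11: the only move is to 10(W), a W ⇒ L

6: W, 11: L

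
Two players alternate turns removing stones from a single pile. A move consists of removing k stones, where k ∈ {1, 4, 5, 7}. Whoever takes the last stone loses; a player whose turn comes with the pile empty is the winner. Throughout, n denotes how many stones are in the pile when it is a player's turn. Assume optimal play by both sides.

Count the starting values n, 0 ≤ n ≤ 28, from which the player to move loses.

8

Build the W/L table. Terminal = W. A non-terminal position is W if it has a move to some L; otherwise it is L.
n=0: no move; the opponent has just taken the last stone and therefore loses → W
n=1: →0(W) only, which is W, so L
n=2: →1(L), so W
n=3: →2(W) only, which is W, so L
n=4: →3(L), so W
n=5: →1(L), so W
n=6: →1(L), so W
n=7: →3(L), so W
n=8: →3(L), so W
n=9: →8(W), 5(W), 4(W), 2(W) — all W, so L
n=10: →9(L), so W
n=11: →10(W), 7(W), 6(W), 4(W) — all W, so L
n=12: →11(L), so W
n=13: →9(L), so W
n=14: →9(L), so W
n=15: →11(L), so W
n=16: →11(L), so W
n=17: →16(W), 13(W), 12(W), 10(W) — all W, so L
n=18: →17(L), so W
n=19: →18(W), 15(W), 14(W), 12(W) — all W, so L
n=20: →19(L), so W
n=21: →17(L), so W
n=22: →17(L), so W
n=23: →19(L), so W
n=24: →19(L), so W
n=25: →24(W), 21(W), 20(W), 18(W) — all W, so L
n=26: →25(L), so W
n=27: →26(W), 23(W), 22(W), 20(W) — all W, so L
n=28: →27(L), so W
L entries with 0 ≤ n ≤ 28: n = 1, 3, 9, 11, 17, 19, 25, 27; that makes 8.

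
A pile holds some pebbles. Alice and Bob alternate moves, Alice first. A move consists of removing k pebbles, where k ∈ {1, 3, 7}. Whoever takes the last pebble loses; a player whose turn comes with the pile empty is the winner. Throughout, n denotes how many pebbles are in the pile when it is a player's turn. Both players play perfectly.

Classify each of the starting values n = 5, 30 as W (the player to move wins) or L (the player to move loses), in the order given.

Classify positions by backward induction: terminal positions (no move available) are W. From any other position, the mover wins iff some move reaches an L.
n=0: no move; the opponent has just taken the last pebble and therefore loses → W
n=1: the only move is to 0(W), a W ⇒ L
n=2: can move to 1, which is L ⇒ W
n=3: moves to 2(W), 0(W); every one is W ⇒ L
n=4: can move to 3, which is L ⇒ W
n=5: moves to 4(W), 2(W); every one is W ⇒ L
n=6: can move to 5, which is L ⇒ W
n=7: moves to 6(W), 4(W), 0(W); every one is W ⇒ L
n=8: can move to 7, which is L ⇒ W
n=9: moves to 8(W), 6(W), 2(W); every one is W ⇒ L
n=10: can move to 9, which is L ⇒ W
n=11: moves to 10(W), 8(W), 4(W); every one is W ⇒ L
n=12: can move to 11, which is L ⇒ W
n=13: moves to 12(W), 10(W), 6(W); every one is W ⇒ L
n=14: can move to 13, which is L ⇒ W
n=15: moves to 14(W), 12(W), 8(W); every one is W ⇒ L
n=16: can move to 15, which is L ⇒ W
n=17: moves to 16(W), 14(W), 10(W); every one is W ⇒ L
n=18: can move to 17, which is L ⇒ W
n=19: moves to 18(W), 16(W), 12(W); every one is W ⇒ L
n=20: can move to 19, which is L ⇒ W
n=21: moves to 20(W), 18(W), 14(W); every one is W ⇒ L
n=22: can move to 21, which is L ⇒ W
n=23: moves to 22(W), 20(W), 16(W); every one is W ⇒ L
n=24: can move to 23, which is L ⇒ W
n=25: moves to 24(W), 22(W), 18(W); every one is W ⇒ L
n=26: can move to 25, which is L ⇒ W
n=27: moves to 26(W), 24(W), 20(W); every one is W ⇒ L
n=28: can move to 27, which is L ⇒ W
n=29: moves to 28(W), 26(W), 22(W); every one is W ⇒ L
n=30: can move to 29, which is L ⇒ W

5: L, 30: W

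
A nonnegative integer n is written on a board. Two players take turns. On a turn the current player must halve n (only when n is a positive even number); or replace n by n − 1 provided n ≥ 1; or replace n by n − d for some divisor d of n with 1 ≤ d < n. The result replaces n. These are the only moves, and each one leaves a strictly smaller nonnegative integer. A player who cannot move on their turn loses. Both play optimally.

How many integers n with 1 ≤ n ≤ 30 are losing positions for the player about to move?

Positions with no move are L. A position that does have a move is losing for the player to move precisely when every available move leads to a winning position for the opponent. Fill in the labels:
n=0: no move → L
n=1: can move to 0, which is L ⇒ W
n=2: the only move is to 1(W), a W ⇒ L
n=3: can move to 2, which is L ⇒ W
n=4: can move to 2, which is L ⇒ W
n=5: the only move is to 4(W), a W ⇒ L
n=6: can move to 5, which is L ⇒ W
n=7: the only move is to 6(W), a W ⇒ L
n=8: can move to 7, which is L ⇒ W
n=9: moves to 6(W), 8(W); every one is W ⇒ L
n=10: can move to 5, which is L ⇒ W
n=11: the only move is to 10(W), a W ⇒ L
n=12: can move to 9, which is L ⇒ W
n=13: the only move is to 12(W), a W ⇒ L
n=14: can move to 7, which is L ⇒ W
n=15: moves to 10(W), 12(W), 14(W); every one is W ⇒ L
n=16: can move to 15, which is L ⇒ W
n=17: the only move is to 16(W), a W ⇒ L
n=18: can move to 9, which is L ⇒ W
n=19: the only move is to 18(W), a W ⇒ L
n=20: can move to 15, which is L ⇒ W
n=21: moves to 14(W), 18(W), 20(W); every one is W ⇒ L
n=22: can move to 11, which is L ⇒ W
n=23: the only move is to 22(W), a W ⇒ L
n=24: can move to 21, which is L ⇒ W
n=25: moves to 20(W), 24(W); every one is W ⇒ L
n=26: can move to 13, which is L ⇒ W
n=27: moves to 18(W), 24(W), 26(W); every one is W ⇒ L
n=28: can move to 21, which is L ⇒ W
n=29: the only move is to 28(W), a W ⇒ L
n=30: can move to 15, which is L ⇒ W
L entries with 1 ≤ n ≤ 30 (n=0 is outside the asked range and is not counted): n = 2, 5, 7, 9, 11, 13, 15, 17, 19, 21, 23, 25, 27, 29; that makes 14.

14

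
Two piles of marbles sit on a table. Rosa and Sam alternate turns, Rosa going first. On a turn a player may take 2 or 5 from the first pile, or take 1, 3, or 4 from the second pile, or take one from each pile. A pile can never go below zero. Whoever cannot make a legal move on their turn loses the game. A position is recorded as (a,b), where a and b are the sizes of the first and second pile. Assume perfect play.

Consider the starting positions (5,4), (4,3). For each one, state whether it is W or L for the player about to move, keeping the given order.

(5,4): L, (4,3): W

Classify positions by backward induction: terminal positions (no move available) are L. From any other position, the mover wins iff some move reaches an L.
No move ever increases a pile, so every position that can arise here has a ≤ 5 and b ≤ 4; it is enough to label the cells with 0 ≤ a ≤ 5 and 0 ≤ b ≤ 4.
Every move lowers a or b (never raises either), so fill the grid row by row in increasing a, and left to right within a row: each cell's successors are then already labelled.
      b=0  b=1  b=2  b=3  b=4
a=0:    L    W    L    W    W
a=1:    L    W    L    W    W
a=2:    W    W    W    W    L
a=3:    W    L    W    L    W
a=4:    L    W    W    W    W
a=5:    W    W    W    W    L
Cells with no legal move (terminal, hence L): (0,0), (1,0).
The remaining L cells, each justified by listing all of its moves:
(0,2): only reaches (0,1)(W), which is W → L
(1,2): only reaches (1,1)(W), (0,1)(W), all W → L
(2,4): only reaches (0,4)(W), (2,3)(W), (2,1)(W), (2,0)(W), (1,3)(W), all W → L
(3,1): only reaches (1,1)(W), (3,0)(W), (2,0)(W), all W → L
(3,3): only reaches (1,3)(W), (3,2)(W), (3,0)(W), (2,2)(W), all W → L
(4,0): only reaches (2,0)(W), which is W → L
(5,4): only reaches (3,4)(W), (0,4)(W), (5,3)(W), (5,1)(W), (5,0)(W), (4,3)(W), all W → L
Every other cell has at least one move into one of the L cells above, so it is W.
(5,4): one of the L cells justified above, so L
(4,3): the move to (4,0) reaches an L cell, so W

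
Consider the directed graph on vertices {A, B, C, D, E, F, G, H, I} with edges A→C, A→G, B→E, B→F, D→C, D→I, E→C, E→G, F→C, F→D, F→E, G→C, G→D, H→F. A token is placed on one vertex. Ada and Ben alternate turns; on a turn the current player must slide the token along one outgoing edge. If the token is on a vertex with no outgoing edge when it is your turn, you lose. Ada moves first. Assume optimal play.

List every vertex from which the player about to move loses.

B, C, H, I

Work bottom-up. With no move the player to move loses. Otherwise the position is W if at least one move leads to an L position for the opponent, and L if every move leads to a W.
Every edge goes from a vertex to one that appears earlier in the order C, I, D, G, E, A, F, B, H, so processing vertices in that order labels each vertex after all of its successors.
C: no outgoing edge → L
I: no outgoing edge → L
D: reaches L-position I → W
G: reaches L-position C → W
E: reaches L-position C → W
A: reaches L-position C → W
F: reaches L-position C → W
B: only reaches F(W), E(W), all W → L
H: only reaches F(W), which is W → L
Reading off the rows marked L gives the requested list; there are 4 such vertices.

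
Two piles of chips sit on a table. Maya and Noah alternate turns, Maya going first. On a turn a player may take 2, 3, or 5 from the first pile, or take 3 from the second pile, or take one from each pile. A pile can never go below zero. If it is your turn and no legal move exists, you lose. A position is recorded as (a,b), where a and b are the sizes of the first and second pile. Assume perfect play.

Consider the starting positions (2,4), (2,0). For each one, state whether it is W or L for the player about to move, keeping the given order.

(2,4): L, (2,0): W

Compute win/loss labels from the base case upward. A position with no move is L. Any other position is W if it can reach an L in one move, else L.
No move ever increases a pile, so every position that can arise here has a ≤ 2 and b ≤ 4; it is enough to label the cells with 0 ≤ a ≤ 2 and 0 ≤ b ≤ 4.
Every move lowers a or b (never raises either), so fill the grid row by row in increasing a, and left to right within a row: each cell's successors are then already labelled.
      b=0  b=1  b=2  b=3  b=4
a=0:    L    L    L    W    W
a=1:    L    W    W    W    L
a=2:    W    W    W    L    L
Cells with no legal move (terminal, hence L): (0,0), (0,1), (0,2), (1,0).
The remaining L cells, each justified by listing all of its moves:
(1,4): moves to (1,1)(W), (0,3)(W); every one is W ⇒ L
(2,3): moves to (0,3)(W), (2,0)(W), (1,2)(W); every one is W ⇒ L
(2,4): moves to (0,4)(W), (2,1)(W), (1,3)(W); every one is W ⇒ L
Every other cell has at least one move into one of the L cells above, so it is W.
(2,4): one of the L cells justified above, so L
(2,0): the move to (0,0) reaches an L cell, so W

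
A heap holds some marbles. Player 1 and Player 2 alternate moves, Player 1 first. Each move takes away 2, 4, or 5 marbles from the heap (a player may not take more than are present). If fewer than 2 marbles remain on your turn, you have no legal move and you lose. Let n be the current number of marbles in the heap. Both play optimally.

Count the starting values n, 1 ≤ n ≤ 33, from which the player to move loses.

9

Work bottom-up. With no move the player to move loses. Otherwise the position is W if at least one move leads to an L position for the opponent, and L if every move leads to a W.
n=0: no move → L
n=1: no move → L
n=2: reaches L-position 0 → W
n=3: reaches L-position 1 → W
n=4: reaches L-position 0 → W
n=5: reaches L-position 1 → W
n=6: reaches L-position 1 → W
n=7: only reaches 5(W), 3(W), 2(W), all W → L
n=8: only reaches 6(W), 4(W), 3(W), all W → L
n=9: reaches L-position 7 → W
n=10: reaches L-position 8 → W
n=11: reaches L-position 7 → W
n=12: reaches L-position 8 → W
n=13: reaches L-position 8 → W
n=14: only reaches 12(W), 10(W), 9(W), all W → L
n=15: only reaches 13(W), 11(W), 10(W), all W → L
n=16: reaches L-position 14 → W
n=17: reaches L-position 15 → W
n=18: reaches L-position 14 → W
n=19: reaches L-position 15 → W
n=20: reaches L-position 15 → W
n=21: only reaches 19(W), 17(W), 16(W), all W → L
n=22: only reaches 20(W), 18(W), 17(W), all W → L
n=23: reaches L-position 21 → W
n=24: reaches L-position 22 → W
n=25: reaches L-position 21 → W
n=26: reaches L-position 22 → W
n=27: reaches L-position 22 → W
n=28: only reaches 26(W), 24(W), 23(W), all W → L
n=29: only reaches 27(W), 25(W), 24(W), all W → L
n=30: reaches L-position 28 → W
n=31: reaches L-position 29 → W
n=32: reaches L-position 28 → W
n=33: reaches L-position 29 → W
L entries with 1 ≤ n ≤ 33 (n=0 is outside the asked range and is not counted): n = 1, 7, 8, 14, 15, 21, 22, 28, 29; that makes 9.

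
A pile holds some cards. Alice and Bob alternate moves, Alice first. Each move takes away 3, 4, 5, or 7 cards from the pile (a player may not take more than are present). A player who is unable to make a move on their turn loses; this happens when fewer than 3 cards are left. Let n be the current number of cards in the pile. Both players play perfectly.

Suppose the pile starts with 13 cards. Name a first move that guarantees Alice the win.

Remove 3, leaving 10.

Label each position W (a win for the player to move) or L (a loss). A position with no legal move is L; any other position is W exactly when some move reaches an L, and L when every move reaches a W.
n=0: no move → L
n=1: no move → L
n=2: no move → L
n=3: →0(L), so W
n=4: →1(L), so W
n=5: →2(L), so W
n=6: →2(L), so W
n=7: →2(L), so W
n=8: →1(L), so W
n=9: →2(L), so W
n=10: →7(W), 6(W), 5(W), 3(W) — all W, so L
n=11: →8(W), 7(W), 6(W), 4(W) — all W, so L
n=12: →9(W), 8(W), 7(W), 5(W) — all W, so L
n=13: →10(L), so W
From 13, the L positions reachable in one move are: 10.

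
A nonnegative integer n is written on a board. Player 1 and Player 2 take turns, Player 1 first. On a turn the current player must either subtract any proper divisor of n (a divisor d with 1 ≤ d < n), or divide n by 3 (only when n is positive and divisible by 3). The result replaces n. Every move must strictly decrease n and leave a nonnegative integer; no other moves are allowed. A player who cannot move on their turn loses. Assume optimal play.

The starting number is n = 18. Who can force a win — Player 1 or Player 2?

Classify positions by backward induction: terminal positions (no move available) are L. From any other position, the mover wins iff some move reaches an L.
n=0: no move → L
n=1: no move → L
n=2: can move to 1, which is L ⇒ W
n=3: can move to 1, which is L ⇒ W
n=4: moves to 2(W), 3(W); every one is W ⇒ L
n=5: can move to 4, which is L ⇒ W
n=6: can move to 4, which is L ⇒ W
n=7: the only move is to 6(W), a W ⇒ L
n=8: can move to 4, which is L ⇒ W
n=9: moves to 3(W), 6(W), 8(W); every one is W ⇒ L
n=10: can move to 9, which is L ⇒ W
n=11: the only move is to 10(W), a W ⇒ L
n=12: can move to 4, which is L ⇒ W
n=13: the only move is to 12(W), a W ⇒ L
n=14: can move to 7, which is L ⇒ W
n=15: moves to 5(W), 10(W), 12(W), 14(W); every one is W ⇒ L
n=16: can move to 15, which is L ⇒ W
n=17: the only move is to 16(W), a W ⇒ L
n=18: can move to 9, which is L ⇒ W
The starting position 18 is W: Player 1 should move to 9, handing over an L position.

Player 1 wins.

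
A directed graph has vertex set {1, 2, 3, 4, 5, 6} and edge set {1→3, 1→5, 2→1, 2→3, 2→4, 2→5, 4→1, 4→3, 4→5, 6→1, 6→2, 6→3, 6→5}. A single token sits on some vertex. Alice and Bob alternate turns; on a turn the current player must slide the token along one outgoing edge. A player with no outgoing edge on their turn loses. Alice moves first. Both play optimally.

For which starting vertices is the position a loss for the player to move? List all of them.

3, 5

Label each position W (a win for the player to move) or L (a loss). A position with no legal move is L; any other position is W exactly when some move reaches an L, and L when every move reaches a W.
Every edge goes from a vertex to one that appears earlier in the order 5, 3, 1, 4, 2, 6, so processing vertices in that order labels each vertex after all of its successors.
5: no outgoing edge → L
3: no outgoing edge → L
1: W (go to 3, an L position)
4: W (go to 3, an L position)
2: W (go to 3, an L position)
6: W (go to 3, an L position)
The losing starting vertices are exactly the entries labelled L in this table (2 of them).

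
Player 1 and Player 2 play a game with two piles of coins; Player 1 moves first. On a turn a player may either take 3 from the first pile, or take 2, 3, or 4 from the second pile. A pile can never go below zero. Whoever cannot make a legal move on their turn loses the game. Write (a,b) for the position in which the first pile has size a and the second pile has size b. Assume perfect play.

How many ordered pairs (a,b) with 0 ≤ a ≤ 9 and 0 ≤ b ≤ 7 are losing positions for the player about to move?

Compute win/loss labels from the base case upward. A position with no move is L. Any other position is W if it can reach an L in one move, else L.
Every move lowers a or b (never raises either), so fill the grid row by row in increasing a, and left to right within a row: each cell's successors are then already labelled.
      b=0  b=1  b=2  b=3  b=4  b=5  b=6  b=7
a=0:    L    L    W    W    W    W    L    L
a=1:    L    L    W    W    W    W    L    L
a=2:    L    L    W    W    W    W    L    L
a=3:    W    W    L    L    W    W    W    W
a=4:    W    W    L    L    W    W    W    W
a=5:    W    W    L    L    W    W    W    W
a=6:    L    L    W    W    W    W    L    L
a=7:    L    L    W    W    W    W    L    L
a=8:    L    L    W    W    W    W    L    L
a=9:    W    W    L    L    W    W    W    W
Cells with no legal move (terminal, hence L): (0,0), (0,1), (1,0), (1,1), (2,0), (2,1).
The remaining L cells, each justified by listing all of its moves:
(0,6): →(0,4)(W), (0,3)(W), (0,2)(W) — all W, so L
(0,7): →(0,5)(W), (0,4)(W), (0,3)(W) — all W, so L
(1,6): →(1,4)(W), (1,3)(W), (1,2)(W) — all W, so L
(1,7): →(1,5)(W), (1,4)(W), (1,3)(W) — all W, so L
(2,6): →(2,4)(W), (2,3)(W), (2,2)(W) — all W, so L
(2,7): →(2,5)(W), (2,4)(W), (2,3)(W) — all W, so L
(3,2): →(0,2)(W), (3,0)(W) — all W, so L
(3,3): →(0,3)(W), (3,1)(W), (3,0)(W) — all W, so L
(4,2): →(1,2)(W), (4,0)(W) — all W, so L
(4,3): →(1,3)(W), (4,1)(W), (4,0)(W) — all W, so L
(5,2): →(2,2)(W), (5,0)(W) — all W, so L
(5,3): →(2,3)(W), (5,1)(W), (5,0)(W) — all W, so L
(6,0): →(3,0)(W) only, which is W, so L
(6,1): →(3,1)(W) only, which is W, so L
(6,6): →(3,6)(W), (6,4)(W), (6,3)(W), (6,2)(W) — all W, so L
(6,7): →(3,7)(W), (6,5)(W), (6,4)(W), (6,3)(W) — all W, so L
(7,0): →(4,0)(W) only, which is W, so L
(7,1): →(4,1)(W) only, which is W, so L
(7,6): →(4,6)(W), (7,4)(W), (7,3)(W), (7,2)(W) — all W, so L
(7,7): →(4,7)(W), (7,5)(W), (7,4)(W), (7,3)(W) — all W, so L
(8,0): →(5,0)(W) only, which is W, so L
(8,1): →(5,1)(W) only, which is W, so L
(8,6): →(5,6)(W), (8,4)(W), (8,3)(W), (8,2)(W) — all W, so L
(8,7): →(5,7)(W), (8,5)(W), (8,4)(W), (8,3)(W) — all W, so L
(9,2): →(6,2)(W), (9,0)(W) — all W, so L
(9,3): →(6,3)(W), (9,1)(W), (9,0)(W) — all W, so L
Every other cell has at least one move into one of the L cells above, so it is W.
L cells per row: a=0: 4, a=1: 4, a=2: 4, a=3: 2, a=4: 2, a=5: 2, a=6: 4, a=7: 4, a=8: 4, a=9: 2; total 32.

32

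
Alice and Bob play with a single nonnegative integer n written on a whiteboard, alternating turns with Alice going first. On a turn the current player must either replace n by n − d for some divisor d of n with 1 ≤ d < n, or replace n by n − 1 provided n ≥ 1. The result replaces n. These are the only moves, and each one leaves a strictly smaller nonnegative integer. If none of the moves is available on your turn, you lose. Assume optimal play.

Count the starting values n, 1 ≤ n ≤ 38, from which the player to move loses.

18

Build the W/L table. Terminal = L. A non-terminal position is W if it has a move to some L; otherwise it is L.
n=0: no move → L
n=1: W (go to 0, an L position)
n=2: L (sole option 1(W) is W)
n=3: W (go to 2, an L position)
n=4: W (go to 2, an L position)
n=5: L (sole option 4(W) is W)
n=6: W (go to 5, an L position)
n=7: L (sole option 6(W) is W)
n=8: W (go to 7, an L position)
n=9: L (options 6(W), 8(W) are all W)
n=10: W (go to 5, an L position)
n=11: L (sole option 10(W) is W)
n=12: W (go to 9, an L position)
n=13: L (sole option 12(W) is W)
n=14: W (go to 7, an L position)
n=15: L (options 10(W), 12(W), 14(W) are all W)
n=16: W (go to 15, an L position)
n=17: L (sole option 16(W) is W)
n=18: W (go to 9, an L position)
n=19: L (sole option 18(W) is W)
n=20: W (go to 15, an L position)
n=21: L (options 14(W), 18(W), 20(W) are all W)
n=22: W (go to 11, an L position)
n=23: L (sole option 22(W) is W)
n=24: W (go to 21, an L position)
n=25: L (options 20(W), 24(W) are all W)
n=26: W (go to 13, an L position)
n=27: L (options 18(W), 24(W), 26(W) are all W)
n=28: W (go to 21, an L position)
n=29: L (sole option 28(W) is W)
n=30: W (go to 15, an L position)
n=31: L (sole option 30(W) is W)
n=32: W (go to 31, an L position)
n=33: L (options 22(W), 30(W), 32(W) are all W)
n=34: W (go to 17, an L position)
n=35: L (options 28(W), 30(W), 34(W) are all W)
n=36: W (go to 27, an L position)
n=37: L (sole option 36(W) is W)
n=38: W (go to 19, an L position)
L entries with 1 ≤ n ≤ 38 (n=0 is outside the asked range and is not counted): n = 2, 5, 7, 9, 11, 13, 15, 17, 19, 21, 23, 25, 27, 29, 31, 33, 35, 37; that makes 18.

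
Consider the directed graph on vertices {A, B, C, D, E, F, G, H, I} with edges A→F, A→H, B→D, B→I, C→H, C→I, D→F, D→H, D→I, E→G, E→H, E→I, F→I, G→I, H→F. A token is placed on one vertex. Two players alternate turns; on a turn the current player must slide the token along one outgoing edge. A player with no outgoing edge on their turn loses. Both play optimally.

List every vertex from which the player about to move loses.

Compute win/loss labels from the base case upward. A position with no move is L. Any other position is W if it can reach an L in one move, else L.
Every edge goes from a vertex to one that appears earlier in the order I, F, G, H, D, B, E, C, A, so processing vertices in that order labels each vertex after all of its successors.
I: no outgoing edge → L
F: →I(L), so W
G: →I(L), so W
H: →F(W) only, which is W, so L
D: →H(L), so W
B: →I(L), so W
E: →H(L), so W
C: →H(L), so W
A: →H(L), so W
Reading off the rows marked L gives the requested list; there are 2 such vertices.

H, I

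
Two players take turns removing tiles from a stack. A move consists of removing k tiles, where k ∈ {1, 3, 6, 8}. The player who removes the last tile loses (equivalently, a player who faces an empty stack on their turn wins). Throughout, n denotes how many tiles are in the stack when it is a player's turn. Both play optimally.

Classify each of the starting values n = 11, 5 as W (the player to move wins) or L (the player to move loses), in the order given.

Work bottom-up. With no move the player to move wins. Otherwise the position is W if at least one move leads to an L position for the opponent, and L if every move leads to a W.
n=0: no move; the opponent has just taken the last tile and therefore loses → W
n=1: the only move is to 0(W), a W ⇒ L
n=2: can move to 1, which is L ⇒ W
n=3: moves to 2(W), 0(W); every one is W ⇒ L
n=4: can move to 3, which is L ⇒ W
n=5: moves to 4(W), 2(W); every one is W ⇒ L
n=6: can move to 5, which is L ⇒ W
n=7: can move to 1, which is L ⇒ W
n=8: can move to 5, which is L ⇒ W
n=9: can move to 3, which is L ⇒ W
n=10: moves to 9(W), 7(W), 4(W), 2(W); every one is W ⇒ L
n=11: can move to 10, which is L ⇒ W

11: W, 5: L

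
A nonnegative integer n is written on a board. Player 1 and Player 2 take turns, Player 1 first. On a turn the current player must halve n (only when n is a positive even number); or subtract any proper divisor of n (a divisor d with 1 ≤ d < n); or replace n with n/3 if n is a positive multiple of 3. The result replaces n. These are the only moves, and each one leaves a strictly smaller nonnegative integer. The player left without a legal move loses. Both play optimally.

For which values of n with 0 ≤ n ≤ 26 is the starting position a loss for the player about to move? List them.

Positions with no move are L. A position that does have a move is losing for the player to move precisely when every available move leads to a winning position for the opponent. Fill in the labels:
n=0: no move → L
n=1: no move → L
n=2: can move to 1, which is L ⇒ W
n=3: can move to 1, which is L ⇒ W
n=4: moves to 2(W), 3(W); every one is W ⇒ L
n=5: can move to 4, which is L ⇒ W
n=6: can move to 4, which is L ⇒ W
n=7: the only move is to 6(W), a W ⇒ L
n=8: can move to 4, which is L ⇒ W
n=9: moves to 3(W), 6(W), 8(W); every one is W ⇒ L
n=10: can move to 9, which is L ⇒ W
n=11: the only move is to 10(W), a W ⇒ L
n=12: can move to 4, which is L ⇒ W
n=13: the only move is to 12(W), a W ⇒ L
n=14: can move to 7, which is L ⇒ W
n=15: moves to 5(W), 10(W), 12(W), 14(W); every one is W ⇒ L
n=16: can move to 15, which is L ⇒ W
n=17: the only move is to 16(W), a W ⇒ L
n=18: can move to 9, which is L ⇒ W
n=19: the only move is to 18(W), a W ⇒ L
n=20: can move to 15, which is L ⇒ W
n=21: can move to 7, which is L ⇒ W
n=22: can move to 11, which is L ⇒ W
n=23: the only move is to 22(W), a W ⇒ L
n=24: can move to 23, which is L ⇒ W
n=25: moves to 20(W), 24(W); every one is W ⇒ L
n=26: can move to 13, which is L ⇒ W
The losing starting values of n are exactly the entries labelled L in this table (12 of them).

0, 1, 4, 7, 9, 11, 13, 15, 17, 19, 23, 25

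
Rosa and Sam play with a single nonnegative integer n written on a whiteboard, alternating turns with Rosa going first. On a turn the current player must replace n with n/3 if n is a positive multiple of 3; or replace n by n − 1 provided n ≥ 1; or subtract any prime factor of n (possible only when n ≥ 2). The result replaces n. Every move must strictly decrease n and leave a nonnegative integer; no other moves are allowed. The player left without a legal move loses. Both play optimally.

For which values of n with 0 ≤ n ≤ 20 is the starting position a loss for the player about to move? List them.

0, 4, 8, 14, 18

Use the standard recursion: the mover loses at a terminal position; elsewhere, the mover wins exactly when some move hands the opponent an L position.
n=0: no move → L
n=1: can move to 0, which is L ⇒ W
n=2: can move to 0, which is L ⇒ W
n=3: can move to 0, which is L ⇒ W
n=4: moves to 2(W), 3(W); every one is W ⇒ L
n=5: can move to 0, which is L ⇒ W
n=6: can move to 4, which is L ⇒ W
n=7: can move to 0, which is L ⇒ W
n=8: moves to 6(W), 7(W); every one is W ⇒ L
n=9: can move to 8, which is L ⇒ W
n=10: can move to 8, which is L ⇒ W
n=11: can move to 0, which is L ⇒ W
n=12: can move to 4, which is L ⇒ W
n=13: can move to 0, which is L ⇒ W
n=14: moves to 7(W), 12(W), 13(W); every one is W ⇒ L
n=15: can move to 14, which is L ⇒ W
n=16: can move to 14, which is L ⇒ W
n=17: can move to 0, which is L ⇒ W
n=18: moves to 6(W), 15(W), 16(W), 17(W); every one is W ⇒ L
n=19: can move to 0, which is L ⇒ W
n=20: can move to 18, which is L ⇒ W
Reading off the rows marked L gives the requested list; there are 5 such values of n.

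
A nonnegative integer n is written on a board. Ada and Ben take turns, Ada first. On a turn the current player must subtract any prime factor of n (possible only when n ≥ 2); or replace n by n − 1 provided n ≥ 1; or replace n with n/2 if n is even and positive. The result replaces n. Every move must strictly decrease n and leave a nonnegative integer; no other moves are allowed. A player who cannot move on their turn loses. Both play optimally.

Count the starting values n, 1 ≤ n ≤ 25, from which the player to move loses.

5

Compute win/loss labels from the base case upward. A position with no move is L. Any other position is W if it can reach an L in one move, else L.
n=0: no move → L
n=1: reaches L-position 0 → W
n=2: reaches L-position 0 → W
n=3: reaches L-position 0 → W
n=4: only reaches 2(W), 3(W), all W → L
n=5: reaches L-position 0 → W
n=6: reaches L-position 4 → W
n=7: reaches L-position 0 → W
n=8: reaches L-position 4 → W
n=9: only reaches 6(W), 8(W), all W → L
n=10: reaches L-position 9 → W
n=11: reaches L-position 0 → W
n=12: reaches L-position 9 → W
n=13: reaches L-position 0 → W
n=14: only reaches 7(W), 12(W), 13(W), all W → L
n=15: reaches L-position 14 → W
n=16: reaches L-position 14 → W
n=17: reaches L-position 0 → W
n=18: reaches L-position 9 → W
n=19: reaches L-position 0 → W
n=20: only reaches 10(W), 15(W), 18(W), 19(W), all W → L
n=21: reaches L-position 14 → W
n=22: reaches L-position 20 → W
n=23: reaches L-position 0 → W
n=24: only reaches 12(W), 21(W), 22(W), 23(W), all W → L
n=25: reaches L-position 20 → W
L entries with 1 ≤ n ≤ 25 (n=0 is outside the asked range and is not counted): n = 4, 9, 14, 20, 24; that makes 5.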